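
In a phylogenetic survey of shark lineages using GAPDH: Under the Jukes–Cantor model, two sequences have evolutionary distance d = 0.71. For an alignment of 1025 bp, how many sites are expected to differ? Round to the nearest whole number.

470

Invert JC69: p = (3/4)(1 − e^(−4d/3)) = 0.75 × (1 − e^(-0.946667)) = 0.75 × (1 − 0.388032) = 0.458976.
Expected differing sites = pL ≈ 0.458976 × 1025 = 470.4504 ≈ 470.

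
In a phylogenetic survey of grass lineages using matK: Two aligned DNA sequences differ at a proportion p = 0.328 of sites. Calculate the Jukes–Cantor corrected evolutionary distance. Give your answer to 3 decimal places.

d = −(3/4) ln(1 − 4p/3) = −0.75 ln(1 − 0.437333) = −0.75 ln(0.562667)
  = −0.75 × (-0.575067) = 0.431300 substitutions/site.

0.431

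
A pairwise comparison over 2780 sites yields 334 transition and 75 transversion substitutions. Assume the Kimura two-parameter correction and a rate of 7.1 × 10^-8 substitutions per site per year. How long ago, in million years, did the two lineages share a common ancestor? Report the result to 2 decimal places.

1.19

P = 334/2780 ≈ 0.120144 and Q = 75/2780 ≈ 0.026978.
Under the Kimura two-parameter model, d = −½ ln(1 − 2P − Q) − ¼ ln(1 − 2Q).
1 − 2P − Q = 0.732734, giving −½ ln(0.732734) = 0.155486.
1 − 2Q = 0.946044, giving −¼ ln(0.946044) = 0.013867.
d = 0.155486 + 0.013867 = 0.169353.
Under a molecular clock d = 2μt, so t = d/(2μ) = 0.169353 / (2 × 7.1 × 10^-8) = 1.19 million years.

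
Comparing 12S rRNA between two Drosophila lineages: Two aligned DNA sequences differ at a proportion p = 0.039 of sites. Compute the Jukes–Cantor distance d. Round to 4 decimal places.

d = −(3/4) ln(1 − 4p/3) = −0.75 ln(1 − 0.052) = −0.75 ln(0.948)
  = −0.75 × (-0.053401) = 0.040051 substitutions/site.

0.0401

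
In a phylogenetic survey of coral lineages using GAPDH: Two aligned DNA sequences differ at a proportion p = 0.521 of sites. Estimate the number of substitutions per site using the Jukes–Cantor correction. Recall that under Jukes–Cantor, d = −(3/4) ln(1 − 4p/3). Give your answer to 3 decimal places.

d = −(3/4) ln(1 − 4p/3) = −0.75 ln(1 − 0.694667) = −0.75 ln(0.305333)
  = −0.75 × (-1.186352) = 0.889764 substitutions/site.

0.890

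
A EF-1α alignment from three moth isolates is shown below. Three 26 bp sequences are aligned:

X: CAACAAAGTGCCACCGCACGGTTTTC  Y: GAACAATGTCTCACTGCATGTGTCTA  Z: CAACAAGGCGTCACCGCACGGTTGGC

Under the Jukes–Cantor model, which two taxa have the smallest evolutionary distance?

X and Z

X–Y: 10/26 differ, p = 0.385, d = 0.539.
X–Z: 5/26 differ, p = 0.192, d = 0.222.
Y–Z: 11/26 differ, p = 0.423, d = 0.623.
The smallest distance is between X and Z.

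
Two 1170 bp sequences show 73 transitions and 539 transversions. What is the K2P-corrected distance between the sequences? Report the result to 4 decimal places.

P = 73/1170 ≈ 0.062393 and Q = 539/1170 ≈ 0.460684.
Under the Kimura two-parameter model, d = −½ ln(1 − 2P − Q) − ¼ ln(1 − 2Q).
1 − 2P − Q = 0.41453, giving −½ ln(0.41453) = 0.440305.
1 − 2Q = 0.078632, giving −¼ ln(0.078632) = 0.635744.
d = 0.440305 + 0.635744 = 1.076049.

1.0760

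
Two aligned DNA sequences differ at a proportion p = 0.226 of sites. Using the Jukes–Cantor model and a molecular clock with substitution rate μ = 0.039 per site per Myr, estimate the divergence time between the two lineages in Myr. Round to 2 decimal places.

3.45

d = −(3/4) ln(1 − 4p/3) = −0.75 ln(1 − 0.301333) = −0.75 ln(0.698667)
  = −0.75 × (-0.358581) = 0.268936 substitutions/site.
Under a molecular clock d = 2μt, so t = d/(2μ) = 0.268936 / (2 × 0.039) = 3.45 Myr.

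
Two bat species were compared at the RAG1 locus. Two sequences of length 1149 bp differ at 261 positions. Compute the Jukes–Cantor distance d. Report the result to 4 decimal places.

0.2706

p = 261/1149 ≈ 0.227154.
d = −(3/4) ln(1 − 4p/3) = −0.75 ln(1 − 0.302872) = −0.75 ln(0.697128)
  = −0.75 × (-0.360786) = 0.270590 substitutions/site.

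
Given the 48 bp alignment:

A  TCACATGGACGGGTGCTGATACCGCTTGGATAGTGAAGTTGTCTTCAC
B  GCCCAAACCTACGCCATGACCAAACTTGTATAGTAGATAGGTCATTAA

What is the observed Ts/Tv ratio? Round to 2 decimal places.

Transitions are A↔G and C↔T; transversions are all other mismatches.
Transitions: 9. Transversions: 17.
R = 9/17 = 0.529411… ≈ 0.53 (to 2 d.p.).

0.53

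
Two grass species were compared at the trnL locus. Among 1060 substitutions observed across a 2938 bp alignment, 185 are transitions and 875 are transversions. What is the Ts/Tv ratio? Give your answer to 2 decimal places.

R = 185/875 = 0.211428… ≈ 0.21 (to 2 d.p.).

0.21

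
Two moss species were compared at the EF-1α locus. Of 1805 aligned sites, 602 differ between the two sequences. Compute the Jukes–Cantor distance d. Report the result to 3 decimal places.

p = 602/1805 ≈ 0.333518.
d = −(3/4) ln(1 − 4p/3) = −0.75 ln(1 − 0.444691) = −0.75 ln(0.555309)
  = −0.75 × (-0.588231) = 0.441173 substitutions/site.

0.441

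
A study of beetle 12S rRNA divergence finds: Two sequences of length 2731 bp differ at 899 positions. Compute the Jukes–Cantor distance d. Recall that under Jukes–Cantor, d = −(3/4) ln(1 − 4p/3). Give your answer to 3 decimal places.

0.433

p = 899/2731 ≈ 0.329183.
d = −(3/4) ln(1 − 4p/3) = −0.75 ln(1 − 0.438911) = −0.75 ln(0.561089)
  = −0.75 × (-0.577876) = 0.433407 substitutions/site.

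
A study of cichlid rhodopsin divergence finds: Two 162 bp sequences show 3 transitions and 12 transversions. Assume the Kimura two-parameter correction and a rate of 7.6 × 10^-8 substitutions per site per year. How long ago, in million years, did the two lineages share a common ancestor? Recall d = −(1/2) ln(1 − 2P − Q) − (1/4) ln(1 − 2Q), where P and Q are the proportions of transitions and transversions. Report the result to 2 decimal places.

P = 3/162 ≈ 0.018519 and Q = 12/162 ≈ 0.074074.
Under the Kimura two-parameter model, d = −½ ln(1 − 2P − Q) − ¼ ln(1 − 2Q).
1 − 2P − Q = 0.888888, giving −½ ln(0.888888) = 0.058892.
1 − 2Q = 0.851852, giving −¼ ln(0.851852) = 0.040086.
d = 0.058892 + 0.040086 = 0.098978.
Under a molecular clock d = 2μt, so t = d/(2μ) = 0.098978 / (2 × 7.6 × 10^-8) = 0.65 million years.

0.65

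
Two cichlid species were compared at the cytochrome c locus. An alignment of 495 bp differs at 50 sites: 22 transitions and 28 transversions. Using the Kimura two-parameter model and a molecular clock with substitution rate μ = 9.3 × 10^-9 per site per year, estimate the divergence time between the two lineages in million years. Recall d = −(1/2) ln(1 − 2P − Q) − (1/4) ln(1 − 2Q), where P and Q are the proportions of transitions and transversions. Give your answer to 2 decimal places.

5.84

P = 22/495 ≈ 0.044444 and Q = 28/495 ≈ 0.056566.
Under the Kimura two-parameter model, d = −½ ln(1 − 2P − Q) − ¼ ln(1 − 2Q).
1 − 2P − Q = 0.854546, giving −½ ln(0.854546) = 0.078592.
1 − 2Q = 0.886868, giving −¼ ln(0.886868) = 0.030015.
d = 0.078592 + 0.030015 = 0.108607.
Under a molecular clock d = 2μt, so t = d/(2μ) = 0.108607 / (2 × 9.3 × 10^-9) = 5.84 million years.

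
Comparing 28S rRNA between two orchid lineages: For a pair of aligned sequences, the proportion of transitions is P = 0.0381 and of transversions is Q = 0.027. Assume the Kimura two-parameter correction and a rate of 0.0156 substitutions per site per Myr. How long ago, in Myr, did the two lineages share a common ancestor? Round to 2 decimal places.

2.19

Under the Kimura two-parameter model, d = −½ ln(1 − 2P − Q) − ¼ ln(1 − 2Q).
1 − 2P − Q = 0.8968, giving −½ ln(0.8968) = 0.054461.
1 − 2Q = 0.946, giving −¼ ln(0.946) = 0.013878.
d = 0.054461 + 0.013878 = 0.068339.
Under a molecular clock d = 2μt, so t = d/(2μ) = 0.068339 / (2 × 0.0156) = 2.19 Myr.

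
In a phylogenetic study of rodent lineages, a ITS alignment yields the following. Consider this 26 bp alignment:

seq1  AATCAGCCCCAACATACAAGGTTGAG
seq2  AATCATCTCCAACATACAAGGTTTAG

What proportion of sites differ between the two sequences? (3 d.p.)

The sequences differ at 3 of 26 positions (sites 6, 8, 24).
p = 3/26 = 0.115384… ≈ 0.115 (to 3 d.p.).

0.115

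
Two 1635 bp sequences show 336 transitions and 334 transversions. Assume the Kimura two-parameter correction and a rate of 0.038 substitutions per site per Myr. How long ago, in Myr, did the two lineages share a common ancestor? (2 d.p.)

P = 336/1635 ≈ 0.205505 and Q = 334/1635 ≈ 0.204281.
Under the Kimura two-parameter model, d = −½ ln(1 − 2P − Q) − ¼ ln(1 − 2Q).
1 − 2P − Q = 0.384709, giving −½ ln(0.384709) = 0.477634.
1 − 2Q = 0.591438, giving −¼ ln(0.591438) = 0.131300.
d = 0.477634 + 0.131300 = 0.608934.
Under a molecular clock d = 2μt, so t = d/(2μ) = 0.608934 / (2 × 0.038) = 8.01 Myr.

8.01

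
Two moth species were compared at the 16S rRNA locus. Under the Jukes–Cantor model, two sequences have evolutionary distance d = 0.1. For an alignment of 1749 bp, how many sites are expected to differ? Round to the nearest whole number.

164

Invert JC69: p = (3/4)(1 − e^(−4d/3)) = 0.75 × (1 − e^(-0.133333)) = 0.75 × (1 − 0.875174) = 0.093620.
Expected differing sites = pL ≈ 0.093620 × 1749 = 163.74138 ≈ 164.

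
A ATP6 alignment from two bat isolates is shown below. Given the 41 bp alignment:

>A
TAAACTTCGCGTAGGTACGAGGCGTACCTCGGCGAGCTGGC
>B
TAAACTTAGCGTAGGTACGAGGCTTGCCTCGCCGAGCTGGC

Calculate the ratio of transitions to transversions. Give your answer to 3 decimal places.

Transitions are A↔G and C↔T; transversions are all other mismatches.
Transitions: 1. Transversions: 3.
R = 1/3 = 0.333333… ≈ 0.333 (to 3 d.p.).

0.333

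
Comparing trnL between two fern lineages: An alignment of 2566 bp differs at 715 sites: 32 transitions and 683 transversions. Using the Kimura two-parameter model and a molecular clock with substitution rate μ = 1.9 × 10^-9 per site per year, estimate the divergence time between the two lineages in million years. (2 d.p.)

P = 32/2566 ≈ 0.012471 and Q = 683/2566 ≈ 0.266173.
Under the Kimura two-parameter model, d = −½ ln(1 − 2P − Q) − ¼ ln(1 − 2Q).
1 − 2P − Q = 0.708885, giving −½ ln(0.708885) = 0.172031.
1 − 2Q = 0.467654, giving −¼ ln(0.467654) = 0.190007.
d = 0.172031 + 0.190007 = 0.362038.
Under a molecular clock d = 2μt, so t = d/(2μ) = 0.362038 / (2 × 1.9 × 10^-9) = 95.27 million years.

95.27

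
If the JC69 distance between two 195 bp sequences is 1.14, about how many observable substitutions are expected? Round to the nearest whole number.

114

Invert JC69: p = (3/4)(1 − e^(−4d/3)) = 0.75 × (1 − e^(-1.52)) = 0.75 × (1 − 0.218712) = 0.585966.
Expected differing sites = pL ≈ 0.585966 × 195 = 114.26337 ≈ 114.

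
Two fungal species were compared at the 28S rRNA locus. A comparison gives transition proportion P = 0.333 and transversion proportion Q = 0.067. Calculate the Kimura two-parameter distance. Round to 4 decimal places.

0.6962

Under the Kimura two-parameter model, d = −½ ln(1 − 2P − Q) − ¼ ln(1 − 2Q).
1 − 2P − Q = 0.267, giving −½ ln(0.267) = 0.660253.
1 − 2Q = 0.866, giving −¼ ln(0.866) = 0.035968.
d = 0.660253 + 0.035968 = 0.696221.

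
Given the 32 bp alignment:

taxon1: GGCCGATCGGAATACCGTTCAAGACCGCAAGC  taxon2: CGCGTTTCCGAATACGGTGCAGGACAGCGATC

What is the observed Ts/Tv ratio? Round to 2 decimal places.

Transitions are A↔G and C↔T; transversions are all other mismatches.
Transitions: 2. Transversions: 9.
R = 2/9 = 0.222222… ≈ 0.22 (to 2 d.p.).

0.22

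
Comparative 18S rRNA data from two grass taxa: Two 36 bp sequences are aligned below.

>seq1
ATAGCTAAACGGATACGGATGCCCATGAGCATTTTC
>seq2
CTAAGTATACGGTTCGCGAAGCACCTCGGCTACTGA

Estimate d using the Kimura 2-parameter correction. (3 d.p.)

0.886

Of 36 sites, 3 differences are transitions and 15 are transversions, so P = 3/36 ≈ 0.083333 and Q = 15/36 ≈ 0.416667.
Under the Kimura two-parameter model, d = −½ ln(1 − 2P − Q) − ¼ ln(1 − 2Q).
1 − 2P − Q = 0.416667, giving −½ ln(0.416667) = 0.437734.
1 − 2Q = 0.166666, giving −¼ ln(0.166666) = 0.447941.
d = 0.437734 + 0.447941 = 0.885675.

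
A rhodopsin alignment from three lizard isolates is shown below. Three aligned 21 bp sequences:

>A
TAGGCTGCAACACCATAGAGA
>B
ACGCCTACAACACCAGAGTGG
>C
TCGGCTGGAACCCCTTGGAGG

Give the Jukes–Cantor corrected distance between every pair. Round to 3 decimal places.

A–B: 7/21 sites differ → p ≈ 0.333333, d = −0.75 ln(1 − 0.444444) = 0.440839 ≈ 0.441.
A–C: 6/21 sites differ → p ≈ 0.285714, d = −0.75 ln(1 − 0.380952) = 0.359679 ≈ 0.360.
B–C: 9/21 sites differ → p ≈ 0.428571, d = −0.75 ln(1 − 0.571428) = 0.635472 ≈ 0.635.

d(A,B) = 0.441, d(A,C) = 0.360, d(B,C) = 0.635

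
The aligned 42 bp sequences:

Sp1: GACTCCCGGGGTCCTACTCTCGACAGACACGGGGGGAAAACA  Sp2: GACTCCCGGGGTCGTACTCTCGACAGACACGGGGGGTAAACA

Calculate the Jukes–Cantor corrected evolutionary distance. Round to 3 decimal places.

0.049

The sequences differ at 2 of 42 sites (14, 37), so p = 2/42 ≈ 0.047619.
d = −(3/4) ln(1 − 4p/3) = −0.75 ln(1 − 0.063492) = −0.75 ln(0.936508)
  = −0.75 × (-0.065597) = 0.049198 substitutions/site.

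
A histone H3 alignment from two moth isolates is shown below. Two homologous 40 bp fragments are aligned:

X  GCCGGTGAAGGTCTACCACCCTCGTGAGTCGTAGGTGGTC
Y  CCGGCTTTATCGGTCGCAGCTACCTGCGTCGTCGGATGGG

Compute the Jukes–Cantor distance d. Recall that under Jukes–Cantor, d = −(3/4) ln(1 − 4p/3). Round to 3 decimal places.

The sequences differ at 21 of 40 sites, so p = 21/40 = 0.525.
d = −(3/4) ln(1 − 4p/3) = −0.75 ln(1 − 0.7) = −0.75 ln(0.3)
  = −0.75 × (-1.203973) = 0.902980 substitutions/site.

0.903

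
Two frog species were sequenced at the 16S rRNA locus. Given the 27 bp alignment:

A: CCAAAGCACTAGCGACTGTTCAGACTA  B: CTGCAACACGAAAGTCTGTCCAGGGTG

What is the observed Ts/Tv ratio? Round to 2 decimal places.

1.40

Transitions are A↔G and C↔T; transversions are all other mismatches.
Transitions: 7. Transversions: 5.
R = 7/5 = 1.40.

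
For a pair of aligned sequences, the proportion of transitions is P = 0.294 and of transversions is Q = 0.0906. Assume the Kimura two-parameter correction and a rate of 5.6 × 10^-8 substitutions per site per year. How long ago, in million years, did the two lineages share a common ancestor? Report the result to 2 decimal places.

5.51

Under the Kimura two-parameter model, d = −½ ln(1 − 2P − Q) − ¼ ln(1 − 2Q).
1 − 2P − Q = 0.3214, giving −½ ln(0.3214) = 0.567534.
1 − 2Q = 0.8188, giving −¼ ln(0.8188) = 0.049979.
d = 0.567534 + 0.049979 = 0.617513.
Under a molecular clock d = 2μt, so t = d/(2μ) = 0.617513 / (2 × 5.6 × 10^-8) = 5.51 million years.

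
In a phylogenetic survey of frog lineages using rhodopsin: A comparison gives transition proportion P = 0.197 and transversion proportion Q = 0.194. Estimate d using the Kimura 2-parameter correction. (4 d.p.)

0.5661

Under the Kimura two-parameter model, d = −½ ln(1 − 2P − Q) − ¼ ln(1 − 2Q).
1 − 2P − Q = 0.412, giving −½ ln(0.412) = 0.443366.
1 − 2Q = 0.612, giving −¼ ln(0.612) = 0.122756.
d = 0.443366 + 0.122756 = 0.566122.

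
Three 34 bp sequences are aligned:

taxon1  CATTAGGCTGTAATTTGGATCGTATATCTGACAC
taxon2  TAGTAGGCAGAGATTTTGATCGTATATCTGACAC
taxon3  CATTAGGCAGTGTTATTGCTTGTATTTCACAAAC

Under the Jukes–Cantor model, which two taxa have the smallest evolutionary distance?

taxon1 and taxon2

taxon1–taxon2: 6/34 differ, p = 0.176, d = 0.201.
taxon1–taxon3: 11/34 differ, p = 0.324, d = 0.423.
taxon2–taxon3: 11/34 differ, p = 0.324, d = 0.423.
The smallest distance is between taxon1 and taxon2.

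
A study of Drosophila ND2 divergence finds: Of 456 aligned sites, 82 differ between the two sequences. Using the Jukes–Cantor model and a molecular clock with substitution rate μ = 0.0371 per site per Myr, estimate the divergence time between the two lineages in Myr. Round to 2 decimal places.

p = 82/456 ≈ 0.179825.
d = −(3/4) ln(1 − 4p/3) = −0.75 ln(1 − 0.239767) = −0.75 ln(0.760233)
  = −0.75 × (-0.274130) = 0.205598 substitutions/site.
Under a molecular clock d = 2μt, so t = d/(2μ) = 0.205598 / (2 × 0.0371) = 2.77 Myr.

2.77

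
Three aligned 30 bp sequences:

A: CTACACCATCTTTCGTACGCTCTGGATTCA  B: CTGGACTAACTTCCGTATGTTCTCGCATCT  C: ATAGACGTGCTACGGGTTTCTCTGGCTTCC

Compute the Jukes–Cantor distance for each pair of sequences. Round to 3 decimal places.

d(A,B) = 0.503, d(A,C) = 0.730, d(B,C) = 0.730

A–B: 11/30 sites differ → p ≈ 0.366667, d = −0.75 ln(1 − 0.488889) = 0.503376 ≈ 0.503.
A–C: 14/30 sites differ → p ≈ 0.466667, d = −0.75 ln(1 − 0.622223) = 0.730088 ≈ 0.730.
B–C: 14/30 sites differ → p ≈ 0.466667, d = −0.75 ln(1 − 0.622223) = 0.730088 ≈ 0.730.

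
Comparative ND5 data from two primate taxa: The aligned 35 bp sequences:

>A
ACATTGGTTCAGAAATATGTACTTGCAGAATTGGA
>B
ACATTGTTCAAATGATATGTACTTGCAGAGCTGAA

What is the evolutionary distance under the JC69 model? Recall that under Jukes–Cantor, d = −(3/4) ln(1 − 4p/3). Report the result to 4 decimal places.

0.3149

The sequences differ at 9 of 35 sites (7, 9, 10, 12, 13, 14, 30, 31, 34), so p = 9/35 ≈ 0.257143.
d = −(3/4) ln(1 − 4p/3) = −0.75 ln(1 − 0.342857) = −0.75 ln(0.657143)
  = −0.75 × (-0.419854) = 0.314891 substitutions/site.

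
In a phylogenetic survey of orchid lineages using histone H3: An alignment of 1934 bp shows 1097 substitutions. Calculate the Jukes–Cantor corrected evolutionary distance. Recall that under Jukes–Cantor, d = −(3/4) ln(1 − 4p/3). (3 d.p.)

1.059

p = 1097/1934 ≈ 0.567218.
d = −(3/4) ln(1 − 4p/3) = −0.75 ln(1 − 0.756291) = −0.75 ln(0.243709)
  = −0.75 × (-1.411780) = 1.058835 substitutions/site.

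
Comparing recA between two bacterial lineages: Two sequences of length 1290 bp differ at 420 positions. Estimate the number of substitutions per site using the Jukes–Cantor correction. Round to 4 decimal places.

0.4270

p = 420/1290 ≈ 0.325581.
d = −(3/4) ln(1 − 4p/3) = −0.75 ln(1 − 0.434108) = −0.75 ln(0.565892)
  = −0.75 × (-0.569352) = 0.427014 substitutions/site.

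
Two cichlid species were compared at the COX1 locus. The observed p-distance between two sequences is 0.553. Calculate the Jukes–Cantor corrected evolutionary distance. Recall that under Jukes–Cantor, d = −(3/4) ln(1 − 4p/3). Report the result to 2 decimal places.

1.00

d = −(3/4) ln(1 − 4p/3) = −0.75 ln(1 − 0.737333) = −0.75 ln(0.262667)
  = −0.75 × (-1.336868) = 1.002651 substitutions/site.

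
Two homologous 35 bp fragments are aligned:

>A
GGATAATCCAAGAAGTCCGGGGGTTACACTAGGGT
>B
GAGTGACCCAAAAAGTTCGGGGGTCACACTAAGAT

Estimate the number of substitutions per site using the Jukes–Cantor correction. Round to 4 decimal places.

The sequences differ at 9 of 35 sites (2, 3, 5, 7, 12, 17, 25, 32, 34), so p = 9/35 ≈ 0.257143.
d = −(3/4) ln(1 − 4p/3) = −0.75 ln(1 − 0.342857) = −0.75 ln(0.657143)
  = −0.75 × (-0.419854) = 0.314891 substitutions/site.

0.3149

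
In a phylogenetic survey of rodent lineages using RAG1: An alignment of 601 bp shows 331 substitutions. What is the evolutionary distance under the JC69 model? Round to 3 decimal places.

0.994

p = 331/601 ≈ 0.550749.
d = −(3/4) ln(1 − 4p/3) = −0.75 ln(1 − 0.734332) = −0.75 ln(0.265668)
  = −0.75 × (-1.325508) = 0.994131 substitutions/site.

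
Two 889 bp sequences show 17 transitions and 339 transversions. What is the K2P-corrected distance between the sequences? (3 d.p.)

0.632

P = 17/889 ≈ 0.019123 and Q = 339/889 ≈ 0.381327.
Under the Kimura two-parameter model, d = −½ ln(1 − 2P − Q) − ¼ ln(1 − 2Q).
1 − 2P − Q = 0.580427, giving −½ ln(0.580427) = 0.271996.
1 − 2Q = 0.237346, giving −¼ ln(0.237346) = 0.359559.
d = 0.271996 + 0.359559 = 0.631555.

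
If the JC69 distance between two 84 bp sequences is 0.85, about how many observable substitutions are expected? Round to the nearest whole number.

43

Invert JC69: p = (3/4)(1 − e^(−4d/3)) = 0.75 × (1 − e^(-1.133333)) = 0.75 × (1 − 0.321958) = 0.508532.
Expected differing sites = pL ≈ 0.508532 × 84 = 42.716688 ≈ 43.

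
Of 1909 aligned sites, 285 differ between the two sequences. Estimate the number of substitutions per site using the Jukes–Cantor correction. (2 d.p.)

0.17

p = 285/1909 ≈ 0.149293.
d = −(3/4) ln(1 − 4p/3) = −0.75 ln(1 − 0.199057) = −0.75 ln(0.800943)
  = −0.75 × (-0.221965) = 0.166474 substitutions/site.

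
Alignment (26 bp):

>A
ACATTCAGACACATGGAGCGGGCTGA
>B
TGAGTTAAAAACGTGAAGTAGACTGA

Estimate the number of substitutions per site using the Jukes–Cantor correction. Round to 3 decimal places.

The sequences differ at 11 of 26 sites, so p = 11/26 ≈ 0.423077.
d = −(3/4) ln(1 − 4p/3) = −0.75 ln(1 − 0.564103) = −0.75 ln(0.435897)
  = −0.75 × (-0.830349) = 0.622762 substitutions/site.

0.623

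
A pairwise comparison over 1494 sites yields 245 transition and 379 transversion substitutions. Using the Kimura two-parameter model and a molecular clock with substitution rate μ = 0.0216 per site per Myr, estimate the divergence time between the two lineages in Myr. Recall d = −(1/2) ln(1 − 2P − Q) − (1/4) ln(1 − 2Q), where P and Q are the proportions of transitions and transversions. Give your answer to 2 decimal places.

P = 245/1494 ≈ 0.163989 and Q = 379/1494 ≈ 0.253681.
Under the Kimura two-parameter model, d = −½ ln(1 − 2P − Q) − ¼ ln(1 − 2Q).
1 − 2P − Q = 0.418341, giving −½ ln(0.418341) = 0.435729.
1 − 2Q = 0.492638, giving −¼ ln(0.492638) = 0.176995.
d = 0.435729 + 0.176995 = 0.612724.
Under a molecular clock d = 2μt, so t = d/(2μ) = 0.612724 / (2 × 0.0216) = 14.18 Myr.

14.18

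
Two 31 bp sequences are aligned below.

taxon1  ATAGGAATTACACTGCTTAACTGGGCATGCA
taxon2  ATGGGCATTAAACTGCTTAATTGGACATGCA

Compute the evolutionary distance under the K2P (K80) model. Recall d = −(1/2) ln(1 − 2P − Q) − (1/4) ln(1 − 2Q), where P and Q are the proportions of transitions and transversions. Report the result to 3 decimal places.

Of 31 sites, 3 differences are transitions and 2 are transversions, so P = 3/31 ≈ 0.096774 and Q = 2/31 ≈ 0.064516.
Under the Kimura two-parameter model, d = −½ ln(1 − 2P − Q) − ¼ ln(1 − 2Q).
1 − 2P − Q = 0.741936, giving −½ ln(0.741936) = 0.149246.
1 − 2Q = 0.870968, giving −¼ ln(0.870968) = 0.034538.
d = 0.149246 + 0.034538 = 0.183784.

0.184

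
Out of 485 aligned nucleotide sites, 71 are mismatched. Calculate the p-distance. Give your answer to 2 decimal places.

p = 71/485 = 0.146391… ≈ 0.15 (to 2 d.p.).

0.15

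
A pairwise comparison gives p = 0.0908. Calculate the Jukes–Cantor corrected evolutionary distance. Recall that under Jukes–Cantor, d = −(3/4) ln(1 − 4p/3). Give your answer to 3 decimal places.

d = −(3/4) ln(1 − 4p/3) = −0.75 ln(1 − 0.121067) = −0.75 ln(0.878933)
  = −0.75 × (-0.129047) = 0.096785 substitutions/site.

0.097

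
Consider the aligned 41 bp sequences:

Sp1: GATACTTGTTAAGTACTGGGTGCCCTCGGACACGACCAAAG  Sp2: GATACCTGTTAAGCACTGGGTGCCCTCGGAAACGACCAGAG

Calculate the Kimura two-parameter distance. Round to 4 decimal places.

Of 41 sites, 3 differences are transitions and 1 are transversions, so P = 3/41 ≈ 0.073171 and Q = 1/41 ≈ 0.02439.
Under the Kimura two-parameter model, d = −½ ln(1 − 2P − Q) − ¼ ln(1 − 2Q).
1 − 2P − Q = 0.829268, giving −½ ln(0.829268) = 0.093606.
1 − 2Q = 0.95122, giving −¼ ln(0.95122) = 0.012502.
d = 0.093606 + 0.012502 = 0.106108.

0.1061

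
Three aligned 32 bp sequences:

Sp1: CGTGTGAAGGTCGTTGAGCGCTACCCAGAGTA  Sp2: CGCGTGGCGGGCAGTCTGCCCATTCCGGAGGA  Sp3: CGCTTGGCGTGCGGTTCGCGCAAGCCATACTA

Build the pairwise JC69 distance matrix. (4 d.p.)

Sp1–Sp2: 14/32 sites differ → p = 0.4375, d = −0.75 ln(1 − 0.583333) = 0.656601 ≈ 0.6566.
Sp1–Sp3: 13/32 sites differ → p = 0.40625, d = −0.75 ln(1 − 0.541667) = 0.585119 ≈ 0.5851.
Sp2–Sp3: 12/32 sites differ → p = 0.375, d = −0.75 ln(1 − 0.5) = 0.519860 ≈ 0.5199.

d(Sp1,Sp2) = 0.6566, d(Sp1,Sp3) = 0.5851, d(Sp2,Sp3) = 0.5199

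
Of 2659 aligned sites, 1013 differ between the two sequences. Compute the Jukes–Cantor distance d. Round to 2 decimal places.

0.53

p = 1013/2659 ≈ 0.38097.
d = −(3/4) ln(1 − 4p/3) = −0.75 ln(1 − 0.50796) = −0.75 ln(0.49204)
  = −0.75 × (-0.709195) = 0.531896 substitutions/site.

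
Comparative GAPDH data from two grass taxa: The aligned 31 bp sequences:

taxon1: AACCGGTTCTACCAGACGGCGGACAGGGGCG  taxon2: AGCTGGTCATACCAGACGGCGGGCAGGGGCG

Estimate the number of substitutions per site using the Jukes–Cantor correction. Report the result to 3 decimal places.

0.182

The sequences differ at 5 of 31 sites (2, 4, 8, 9, 23), so p = 5/31 ≈ 0.16129.
d = −(3/4) ln(1 − 4p/3) = −0.75 ln(1 − 0.215053) = −0.75 ln(0.784947)
  = −0.75 × (-0.242139) = 0.181604 substitutions/site.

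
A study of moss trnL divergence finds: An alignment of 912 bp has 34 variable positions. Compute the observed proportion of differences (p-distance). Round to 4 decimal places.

p = 34/912 = 0.037280… ≈ 0.0373 (to 4 d.p.).

0.0373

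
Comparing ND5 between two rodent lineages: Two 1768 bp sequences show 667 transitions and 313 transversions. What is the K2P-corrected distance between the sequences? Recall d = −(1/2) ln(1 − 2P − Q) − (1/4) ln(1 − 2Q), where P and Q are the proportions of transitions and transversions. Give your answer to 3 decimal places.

P = 667/1768 ≈ 0.377262 and Q = 313/1768 ≈ 0.177036.
Under the Kimura two-parameter model, d = −½ ln(1 − 2P − Q) − ¼ ln(1 − 2Q).
1 − 2P − Q = 0.06844, giving −½ ln(0.06844) = 1.340899.
1 − 2Q = 0.645928, giving −¼ ln(0.645928) = 0.109267.
d = 1.340899 + 0.109267 = 1.450166.

1.450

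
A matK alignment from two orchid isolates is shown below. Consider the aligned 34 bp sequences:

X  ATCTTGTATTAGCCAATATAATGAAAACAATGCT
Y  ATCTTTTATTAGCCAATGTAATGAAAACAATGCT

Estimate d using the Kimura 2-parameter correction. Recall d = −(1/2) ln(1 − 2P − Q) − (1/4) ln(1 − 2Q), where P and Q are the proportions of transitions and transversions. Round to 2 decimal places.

0.06

Of 34 sites, 1 differences are transitions and 1 are transversions, so P = 1/34 ≈ 0.029412 and Q = 1/34 ≈ 0.029412.
Under the Kimura two-parameter model, d = −½ ln(1 − 2P − Q) − ¼ ln(1 − 2Q).
1 − 2P − Q = 0.911764, giving −½ ln(0.911764) = 0.046187.
1 − 2Q = 0.941176, giving −¼ ln(0.941176) = 0.015156.
d = 0.046187 + 0.015156 = 0.061343.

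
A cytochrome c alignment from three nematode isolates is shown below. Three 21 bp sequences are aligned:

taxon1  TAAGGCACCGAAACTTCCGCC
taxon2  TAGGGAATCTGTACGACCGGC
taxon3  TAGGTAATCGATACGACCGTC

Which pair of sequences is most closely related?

taxon2 and taxon3

taxon1–taxon2: 9/21 differ, p = 0.429, d = 0.635.
taxon1–taxon3: 8/21 differ, p = 0.381, d = 0.532.
taxon2–taxon3: 4/21 differ, p = 0.190, d = 0.220.
The smallest distance is between taxon2 and taxon3.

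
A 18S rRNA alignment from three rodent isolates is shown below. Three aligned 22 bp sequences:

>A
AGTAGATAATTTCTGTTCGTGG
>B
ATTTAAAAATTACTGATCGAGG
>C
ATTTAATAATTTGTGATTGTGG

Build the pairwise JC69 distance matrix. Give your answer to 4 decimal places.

A–B: 7/22 sites differ → p ≈ 0.318182, d = −0.75 ln(1 − 0.424243) = 0.414052 ≈ 0.4141.
A–C: 6/22 sites differ → p ≈ 0.272727, d = −0.75 ln(1 − 0.363636) = 0.338988 ≈ 0.3390.
B–C: 5/22 sites differ → p ≈ 0.227273, d = −0.75 ln(1 − 0.303031) = 0.270761 ≈ 0.2708.

d(A,B) = 0.4141, d(A,C) = 0.3390, d(B,C) = 0.2708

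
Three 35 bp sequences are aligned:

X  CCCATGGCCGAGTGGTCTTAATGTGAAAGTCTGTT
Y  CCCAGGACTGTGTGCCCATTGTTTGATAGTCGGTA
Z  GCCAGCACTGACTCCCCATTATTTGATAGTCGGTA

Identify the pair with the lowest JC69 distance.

X–Y: 13/35 differ, p = 0.371, d = 0.513.
X–Z: 15/35 differ, p = 0.429, d = 0.635.
Y–Z: 6/35 differ, p = 0.171, d = 0.195.
The smallest distance is between Y and Z.

Y and Z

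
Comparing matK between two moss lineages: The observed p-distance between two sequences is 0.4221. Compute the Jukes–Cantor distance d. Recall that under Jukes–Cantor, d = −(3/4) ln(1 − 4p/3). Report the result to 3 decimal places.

d = −(3/4) ln(1 − 4p/3) = −0.75 ln(1 − 0.5628) = −0.75 ln(0.4372)
  = −0.75 × (-0.827365) = 0.620524 substitutions/site.

0.621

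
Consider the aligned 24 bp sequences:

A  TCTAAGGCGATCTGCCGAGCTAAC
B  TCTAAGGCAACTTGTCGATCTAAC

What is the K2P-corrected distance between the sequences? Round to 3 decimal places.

Of 24 sites, 4 differences are transitions and 1 are transversions, so P = 4/24 ≈ 0.166667 and Q = 1/24 ≈ 0.041667.
Under the Kimura two-parameter model, d = −½ ln(1 − 2P − Q) − ¼ ln(1 − 2Q).
1 − 2P − Q = 0.624999, giving −½ ln(0.624999) = 0.235003.
1 − 2Q = 0.916666, giving −¼ ln(0.916666) = 0.021753.
d = 0.235003 + 0.021753 = 0.256756.

0.257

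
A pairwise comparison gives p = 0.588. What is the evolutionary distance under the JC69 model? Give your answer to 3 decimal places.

d = −(3/4) ln(1 − 4p/3) = −0.75 ln(1 − 0.784) = −0.75 ln(0.216)
  = −0.75 × (-1.532477) = 1.149358 substitutions/site.

1.149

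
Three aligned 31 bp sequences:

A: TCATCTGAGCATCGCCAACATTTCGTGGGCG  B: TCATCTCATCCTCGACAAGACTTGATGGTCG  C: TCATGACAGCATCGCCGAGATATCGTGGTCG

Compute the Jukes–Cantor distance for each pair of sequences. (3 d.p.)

d(A,B) = 0.367, d(A,C) = 0.269, d(B,C) = 0.422

A–B: 9/31 sites differ → p ≈ 0.290323, d = −0.75 ln(1 − 0.387097) = 0.367161 ≈ 0.367.
A–C: 7/31 sites differ → p ≈ 0.225806, d = −0.75 ln(1 − 0.301075) = 0.268659 ≈ 0.269.
B–C: 10/31 sites differ → p ≈ 0.322581, d = −0.75 ln(1 − 0.430108) = 0.421731 ≈ 0.422.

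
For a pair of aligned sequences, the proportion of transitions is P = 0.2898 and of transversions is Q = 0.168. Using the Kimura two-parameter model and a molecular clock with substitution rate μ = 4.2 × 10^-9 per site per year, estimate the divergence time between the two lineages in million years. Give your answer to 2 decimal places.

94.14

Under the Kimura two-parameter model, d = −½ ln(1 − 2P − Q) − ¼ ln(1 − 2Q).
1 − 2P − Q = 0.2524, giving −½ ln(0.2524) = 0.688370.
1 − 2Q = 0.664, giving −¼ ln(0.664) = 0.102368.
d = 0.688370 + 0.102368 = 0.790738.
Under a molecular clock d = 2μt, so t = d/(2μ) = 0.790738 / (2 × 4.2 × 10^-9) = 94.14 million years.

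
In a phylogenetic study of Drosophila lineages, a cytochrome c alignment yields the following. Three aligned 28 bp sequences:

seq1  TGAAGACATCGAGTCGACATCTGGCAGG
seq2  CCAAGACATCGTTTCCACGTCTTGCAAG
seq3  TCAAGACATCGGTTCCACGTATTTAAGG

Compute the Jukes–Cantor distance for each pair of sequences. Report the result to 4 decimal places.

seq1–seq2: 8/28 sites differ → p ≈ 0.285714, d = −0.75 ln(1 − 0.380952) = 0.359679 ≈ 0.3597.
seq1–seq3: 9/28 sites differ → p ≈ 0.321429, d = −0.75 ln(1 − 0.428572) = 0.419713 ≈ 0.4197.
seq2–seq3: 6/28 sites differ → p ≈ 0.214286, d = −0.75 ln(1 − 0.285715) = 0.252355 ≈ 0.2524.

d(seq1,seq2) = 0.3597, d(seq1,seq3) = 0.4197, d(seq2,seq3) = 0.2524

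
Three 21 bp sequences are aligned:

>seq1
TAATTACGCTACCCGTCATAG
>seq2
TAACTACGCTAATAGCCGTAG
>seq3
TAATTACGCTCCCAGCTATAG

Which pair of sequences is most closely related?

seq1 and seq3

seq1–seq2: 6/21 differ, p = 0.286, d = 0.360.
seq1–seq3: 4/21 differ, p = 0.190, d = 0.220.
seq2–seq3: 6/21 differ, p = 0.286, d = 0.360.
The smallest distance is between seq1 and seq3.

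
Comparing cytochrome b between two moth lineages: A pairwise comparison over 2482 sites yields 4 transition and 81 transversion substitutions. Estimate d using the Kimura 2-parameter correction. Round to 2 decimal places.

P = 4/2482 ≈ 0.001612 and Q = 81/2482 ≈ 0.032635.
Under the Kimura two-parameter model, d = −½ ln(1 − 2P − Q) − ¼ ln(1 − 2Q).
1 − 2P − Q = 0.964141, giving −½ ln(0.964141) = 0.018259.
1 − 2Q = 0.93473, giving −¼ ln(0.93473) = 0.016874.
d = 0.018259 + 0.016874 = 0.035133.

0.04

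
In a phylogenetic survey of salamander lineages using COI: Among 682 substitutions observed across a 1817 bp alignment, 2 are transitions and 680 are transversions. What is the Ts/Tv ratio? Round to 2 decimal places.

0.00

R = 2/680 = 0.002941… ≈ 0.00 (to 2 d.p.).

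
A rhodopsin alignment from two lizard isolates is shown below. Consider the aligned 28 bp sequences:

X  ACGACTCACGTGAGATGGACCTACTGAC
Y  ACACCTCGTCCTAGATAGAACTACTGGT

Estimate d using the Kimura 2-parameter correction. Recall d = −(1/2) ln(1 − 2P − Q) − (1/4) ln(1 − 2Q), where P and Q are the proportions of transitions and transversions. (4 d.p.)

0.5989

Of 28 sites, 7 differences are transitions and 4 are transversions, so P = 7/28 = 0.25 and Q = 4/28 ≈ 0.142857.
Under the Kimura two-parameter model, d = −½ ln(1 − 2P − Q) − ¼ ln(1 − 2Q).
1 − 2P − Q = 0.357143, giving −½ ln(0.357143) = 0.514810.
1 − 2Q = 0.714286, giving −¼ ln(0.714286) = 0.084118.
d = 0.514810 + 0.084118 = 0.598928.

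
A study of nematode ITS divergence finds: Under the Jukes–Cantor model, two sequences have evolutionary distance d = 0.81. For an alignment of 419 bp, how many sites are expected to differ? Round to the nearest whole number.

Invert JC69: p = (3/4)(1 − e^(−4d/3)) = 0.75 × (1 − e^(-1.08)) = 0.75 × (1 − 0.339596) = 0.495303.
Expected differing sites = pL ≈ 0.495303 × 419 = 207.531957 ≈ 208.

208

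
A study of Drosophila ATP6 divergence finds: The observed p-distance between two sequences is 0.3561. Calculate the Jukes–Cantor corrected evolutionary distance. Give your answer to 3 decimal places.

0.483

d = −(3/4) ln(1 − 4p/3) = −0.75 ln(1 − 0.4748) = −0.75 ln(0.5252)
  = −0.75 × (-0.643976) = 0.482982 substitutions/site.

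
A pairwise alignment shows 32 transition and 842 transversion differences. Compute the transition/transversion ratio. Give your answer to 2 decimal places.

0.04

R = 32/842 = 0.038004… ≈ 0.04 (to 2 d.p.).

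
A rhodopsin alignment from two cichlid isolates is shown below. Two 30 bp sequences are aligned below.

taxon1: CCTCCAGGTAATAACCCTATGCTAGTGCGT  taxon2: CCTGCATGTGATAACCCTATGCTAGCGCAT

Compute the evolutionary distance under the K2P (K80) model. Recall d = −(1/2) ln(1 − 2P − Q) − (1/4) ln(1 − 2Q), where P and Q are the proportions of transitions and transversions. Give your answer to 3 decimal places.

Of 30 sites, 3 differences are transitions and 2 are transversions, so P = 3/30 = 0.1 and Q = 2/30 ≈ 0.066667.
Under the Kimura two-parameter model, d = −½ ln(1 − 2P − Q) − ¼ ln(1 − 2Q).
1 − 2P − Q = 0.733333, giving −½ ln(0.733333) = 0.155078.
1 − 2Q = 0.866666, giving −¼ ln(0.866666) = 0.035775.
d = 0.155078 + 0.035775 = 0.190853.

0.191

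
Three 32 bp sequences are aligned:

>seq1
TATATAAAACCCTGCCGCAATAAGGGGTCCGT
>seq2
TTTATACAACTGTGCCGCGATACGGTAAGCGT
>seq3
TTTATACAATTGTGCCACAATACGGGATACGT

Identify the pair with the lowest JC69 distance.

seq1–seq2: 10/32 differ, p = 0.313, d = 0.404.
seq1–seq3: 9/32 differ, p = 0.281, d = 0.353.
seq2–seq3: 6/32 differ, p = 0.188, d = 0.216.
The smallest distance is between seq2 and seq3.

seq2 and seq3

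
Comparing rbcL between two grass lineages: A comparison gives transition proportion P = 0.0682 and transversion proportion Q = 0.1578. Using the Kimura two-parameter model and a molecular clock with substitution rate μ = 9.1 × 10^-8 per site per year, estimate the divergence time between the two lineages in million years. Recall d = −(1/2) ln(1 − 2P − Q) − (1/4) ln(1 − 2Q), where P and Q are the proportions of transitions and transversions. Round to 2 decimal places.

Under the Kimura two-parameter model, d = −½ ln(1 − 2P − Q) − ¼ ln(1 − 2Q).
1 − 2P − Q = 0.7058, giving −½ ln(0.7058) = 0.174212.
1 − 2Q = 0.6844, giving −¼ ln(0.6844) = 0.094803.
d = 0.174212 + 0.094803 = 0.269015.
Under a molecular clock d = 2μt, so t = d/(2μ) = 0.269015 / (2 × 9.1 × 10^-8) = 1.48 million years.

1.48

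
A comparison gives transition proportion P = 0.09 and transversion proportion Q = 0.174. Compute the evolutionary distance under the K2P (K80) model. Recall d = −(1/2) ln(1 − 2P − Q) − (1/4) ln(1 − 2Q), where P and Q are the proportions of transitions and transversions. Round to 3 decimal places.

Under the Kimura two-parameter model, d = −½ ln(1 − 2P − Q) − ¼ ln(1 − 2Q).
1 − 2P − Q = 0.646, giving −½ ln(0.646) = 0.218478.
1 − 2Q = 0.652, giving −¼ ln(0.652) = 0.106928.
d = 0.218478 + 0.106928 = 0.325406.

0.325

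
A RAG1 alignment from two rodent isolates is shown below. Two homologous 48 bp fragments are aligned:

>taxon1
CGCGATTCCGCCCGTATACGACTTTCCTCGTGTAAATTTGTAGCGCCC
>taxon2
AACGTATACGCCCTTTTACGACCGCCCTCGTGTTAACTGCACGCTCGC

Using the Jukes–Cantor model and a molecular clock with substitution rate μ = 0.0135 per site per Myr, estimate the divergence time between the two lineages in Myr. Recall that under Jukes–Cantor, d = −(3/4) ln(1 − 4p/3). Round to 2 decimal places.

The sequences differ at 18 of 48 sites, so p = 18/48 = 0.375.
d = −(3/4) ln(1 − 4p/3) = −0.75 ln(1 − 0.5) = −0.75 ln(0.5)
  = −0.75 × (-0.693147) = 0.519860 substitutions/site.
Under a molecular clock d = 2μt, so t = d/(2μ) = 0.519860 / (2 × 0.0135) = 19.25 Myr.

19.25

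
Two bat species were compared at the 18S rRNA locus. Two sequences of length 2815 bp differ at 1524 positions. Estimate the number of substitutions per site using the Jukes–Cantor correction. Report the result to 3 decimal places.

p = 1524/2815 ≈ 0.541385.
d = −(3/4) ln(1 − 4p/3) = −0.75 ln(1 − 0.721847) = −0.75 ln(0.278153)
  = −0.75 × (-1.279584) = 0.959688 substitutions/site.

0.960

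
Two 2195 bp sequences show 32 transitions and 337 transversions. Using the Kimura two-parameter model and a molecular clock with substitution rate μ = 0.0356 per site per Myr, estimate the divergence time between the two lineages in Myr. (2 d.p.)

P = 32/2195 ≈ 0.014579 and Q = 337/2195 ≈ 0.153531.
Under the Kimura two-parameter model, d = −½ ln(1 − 2P − Q) − ¼ ln(1 − 2Q).
1 − 2P − Q = 0.817311, giving −½ ln(0.817311) = 0.100868.
1 − 2Q = 0.692938, giving −¼ ln(0.692938) = 0.091704.
d = 0.100868 + 0.091704 = 0.192572.
Under a molecular clock d = 2μt, so t = d/(2μ) = 0.192572 / (2 × 0.0356) = 2.70 Myr.

2.70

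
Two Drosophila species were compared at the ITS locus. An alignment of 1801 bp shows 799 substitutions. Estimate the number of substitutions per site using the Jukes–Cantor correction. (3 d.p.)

0.671

p = 799/1801 ≈ 0.443642.
d = −(3/4) ln(1 − 4p/3) = −0.75 ln(1 − 0.591523) = −0.75 ln(0.408477)
  = −0.75 × (-0.895320) = 0.671490 substitutions/site.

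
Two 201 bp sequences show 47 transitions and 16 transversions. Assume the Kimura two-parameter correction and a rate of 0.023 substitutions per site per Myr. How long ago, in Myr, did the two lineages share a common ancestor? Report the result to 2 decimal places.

P = 47/201 ≈ 0.233831 and Q = 16/201 ≈ 0.079602.
Under the Kimura two-parameter model, d = −½ ln(1 − 2P − Q) − ¼ ln(1 − 2Q).
1 − 2P − Q = 0.452736, giving −½ ln(0.452736) = 0.396223.
1 − 2Q = 0.840796, giving −¼ ln(0.840796) = 0.043352.
d = 0.396223 + 0.043352 = 0.439575.
Under a molecular clock d = 2μt, so t = d/(2μ) = 0.439575 / (2 × 0.023) = 9.56 Myr.

9.56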